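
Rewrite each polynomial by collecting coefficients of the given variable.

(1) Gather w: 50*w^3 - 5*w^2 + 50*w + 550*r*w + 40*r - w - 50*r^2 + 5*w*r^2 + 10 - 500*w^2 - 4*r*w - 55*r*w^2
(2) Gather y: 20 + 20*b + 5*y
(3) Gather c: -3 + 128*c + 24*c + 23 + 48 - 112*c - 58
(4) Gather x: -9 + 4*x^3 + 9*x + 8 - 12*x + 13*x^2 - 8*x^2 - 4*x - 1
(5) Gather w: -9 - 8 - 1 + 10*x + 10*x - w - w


(1) = -50*r^2 + 40*r + 50*w^3 + w^2*(-55*r - 505) + w*(5*r^2 + 546*r + 49) + 10
(2) = 20*b + 5*y + 20
(3) = 40*c + 10
(4) = 4*x^3 + 5*x^2 - 7*x - 2
(5) = -2*w + 20*x - 18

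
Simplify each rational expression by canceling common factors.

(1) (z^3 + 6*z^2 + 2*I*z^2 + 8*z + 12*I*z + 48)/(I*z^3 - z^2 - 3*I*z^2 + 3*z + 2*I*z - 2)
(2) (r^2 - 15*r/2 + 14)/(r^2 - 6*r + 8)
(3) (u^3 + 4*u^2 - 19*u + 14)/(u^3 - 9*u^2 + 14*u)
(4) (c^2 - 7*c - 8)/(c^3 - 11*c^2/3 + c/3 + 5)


(1) = (-I*z^3 + z^2*(2 - 6*I) + z*(12 - 8*I) - 48*I)/(z^3 + z^2*(-3 + I) + z*(2 - 3*I) + 2*I)
(2) = (2*r - 7)/(2*r - 4)
(3) = (u^2 + 6*u - 7)/(u^2 - 7*u)
(4) = (3*c - 24)/(3*c^2 - 14*c + 15)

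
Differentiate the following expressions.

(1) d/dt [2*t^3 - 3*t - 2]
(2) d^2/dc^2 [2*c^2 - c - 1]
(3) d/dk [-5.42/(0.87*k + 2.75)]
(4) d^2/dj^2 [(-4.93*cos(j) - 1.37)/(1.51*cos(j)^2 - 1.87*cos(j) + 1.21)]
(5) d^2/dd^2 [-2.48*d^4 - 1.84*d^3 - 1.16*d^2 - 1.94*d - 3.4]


(1) = 6*t^2 - 3
(2) = 4
(3) = 4.7154/(0.87*k + 2.75)^2
(4) = (-1.3126739744*(1 - cos(j)^2)^2 - 0.5585912157*cos(j)^5 + 4.3795643315*cos(j)^3 - 1.9888298583*cos(j)^2 - 4.3518125541*cos(j) + 2.6486879019)/(-0.5551470588*cos(j)^2 + 0.6875*cos(j) - 0.4448529412)^3
(5) = -29.76*d^2 - 11.04*d - 2.32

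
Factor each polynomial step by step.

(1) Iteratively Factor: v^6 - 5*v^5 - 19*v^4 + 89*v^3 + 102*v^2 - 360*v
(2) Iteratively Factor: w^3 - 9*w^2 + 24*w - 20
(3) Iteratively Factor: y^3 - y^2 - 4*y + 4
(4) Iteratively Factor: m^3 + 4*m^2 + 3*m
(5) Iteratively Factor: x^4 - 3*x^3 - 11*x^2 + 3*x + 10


(1) = (v + 3)*(v^5 - 8*v^4 + 5*v^3 + 74*v^2 - 120*v) = (v - 4)*(v + 3)*(v^4 - 4*v^3 - 11*v^2 + 30*v) = (v - 4)*(v + 3)^2*(v^3 - 7*v^2 + 10*v) = (v - 5)*(v - 4)*(v + 3)^2*(v^2 - 2*v) = (v - 5)*(v - 4)*(v - 2)*(v + 3)^2*(v)
(2) = (w - 2)*(w^2 - 7*w + 10) = (w - 5)*(w - 2)*(w - 2)
(3) = (y - 2)*(y^2 + y - 2) = (y - 2)*(y - 1)*(y + 2)
(4) = (m + 3)*(m^2 + m) = (m + 1)*(m + 3)*(m)
(5) = (x - 1)*(x^3 - 2*x^2 - 13*x - 10) = (x - 5)*(x - 1)*(x^2 + 3*x + 2) = (x - 5)*(x - 1)*(x + 2)*(x + 1)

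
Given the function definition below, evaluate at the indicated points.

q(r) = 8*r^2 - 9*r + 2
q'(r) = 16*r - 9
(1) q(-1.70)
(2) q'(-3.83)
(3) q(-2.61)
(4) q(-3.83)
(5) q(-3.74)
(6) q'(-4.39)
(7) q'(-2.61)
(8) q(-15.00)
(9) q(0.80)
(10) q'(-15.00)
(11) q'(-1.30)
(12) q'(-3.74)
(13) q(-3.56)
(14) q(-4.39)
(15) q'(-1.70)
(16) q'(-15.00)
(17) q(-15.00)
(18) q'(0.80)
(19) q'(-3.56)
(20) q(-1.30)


(1) = 40.42
(2) = -70.28
(3) = 79.99
(4) = 153.82
(5) = 147.56
(6) = -79.24
(7) = -50.76
(8) = 1937.00
(9) = -0.08
(10) = -249.00
(11) = -29.80
(12) = -68.84
(13) = 135.43
(14) = 195.69
(15) = -36.20
(16) = -249.00
(17) = 1937.00
(18) = 3.80
(19) = -65.96
(20) = 27.22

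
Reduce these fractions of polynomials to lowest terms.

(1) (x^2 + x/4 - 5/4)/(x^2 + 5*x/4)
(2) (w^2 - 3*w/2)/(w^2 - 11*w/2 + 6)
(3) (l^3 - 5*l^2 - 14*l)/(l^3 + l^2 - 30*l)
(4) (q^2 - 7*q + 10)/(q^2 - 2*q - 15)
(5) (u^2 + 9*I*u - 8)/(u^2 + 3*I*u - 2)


(1) = (x - 1)/x
(2) = w/(w - 4)
(3) = (l^2 - 5*l - 14)/(l^2 + l - 30)
(4) = (q - 2)/(q + 3)
(5) = (u + 8*I)/(u + 2*I)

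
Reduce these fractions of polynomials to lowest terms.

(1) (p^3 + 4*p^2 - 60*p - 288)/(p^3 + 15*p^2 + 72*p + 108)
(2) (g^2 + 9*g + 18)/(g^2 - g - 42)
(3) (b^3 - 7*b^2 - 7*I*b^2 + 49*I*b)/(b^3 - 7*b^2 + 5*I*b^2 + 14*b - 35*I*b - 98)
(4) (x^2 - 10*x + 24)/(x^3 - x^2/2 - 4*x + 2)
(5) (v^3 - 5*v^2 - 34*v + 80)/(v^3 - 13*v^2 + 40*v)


(1) = (p - 8)/(p + 3)
(2) = (g + 3)/(g - 7)
(3) = (b^2 - 7*I*b)/(b^2 + 5*I*b + 14)
(4) = (2*x^2 - 20*x + 48)/(2*x^3 - x^2 - 8*x + 4)
(5) = (v^2 + 3*v - 10)/(v^2 - 5*v)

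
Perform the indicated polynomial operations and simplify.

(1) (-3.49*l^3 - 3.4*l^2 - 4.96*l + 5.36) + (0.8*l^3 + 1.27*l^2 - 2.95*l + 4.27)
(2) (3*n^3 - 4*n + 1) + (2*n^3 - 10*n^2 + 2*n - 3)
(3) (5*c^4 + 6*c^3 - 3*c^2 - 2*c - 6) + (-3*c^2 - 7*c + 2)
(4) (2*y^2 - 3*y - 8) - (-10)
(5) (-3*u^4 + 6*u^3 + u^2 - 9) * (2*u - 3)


(1) = -2.69*l^3 - 2.13*l^2 - 7.91*l + 9.63
(2) = 5*n^3 - 10*n^2 - 2*n - 2
(3) = 5*c^4 + 6*c^3 - 6*c^2 - 9*c - 4
(4) = 2*y^2 - 3*y + 2
(5) = -6*u^5 + 21*u^4 - 16*u^3 - 3*u^2 - 18*u + 27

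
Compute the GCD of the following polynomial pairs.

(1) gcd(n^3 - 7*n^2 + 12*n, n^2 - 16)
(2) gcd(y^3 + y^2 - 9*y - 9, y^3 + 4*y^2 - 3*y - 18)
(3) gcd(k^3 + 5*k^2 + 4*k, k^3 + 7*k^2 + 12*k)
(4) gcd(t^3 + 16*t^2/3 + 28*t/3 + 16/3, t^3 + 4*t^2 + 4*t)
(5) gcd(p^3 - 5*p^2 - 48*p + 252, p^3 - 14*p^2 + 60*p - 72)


(1) = gcd(n*(n - 4)*(n - 3), (n - 4)*(n + 4)) = n - 4
(2) = y + 3
(3) = gcd(k*(k + 1)*(k + 4), k*(k + 3)*(k + 4)) = k^2 + 4*k
(4) = gcd((t + 4/3)*(t + 2)^2, t*(t + 2)^2) = t^2 + 4*t + 4
(5) = p^2 - 12*p + 36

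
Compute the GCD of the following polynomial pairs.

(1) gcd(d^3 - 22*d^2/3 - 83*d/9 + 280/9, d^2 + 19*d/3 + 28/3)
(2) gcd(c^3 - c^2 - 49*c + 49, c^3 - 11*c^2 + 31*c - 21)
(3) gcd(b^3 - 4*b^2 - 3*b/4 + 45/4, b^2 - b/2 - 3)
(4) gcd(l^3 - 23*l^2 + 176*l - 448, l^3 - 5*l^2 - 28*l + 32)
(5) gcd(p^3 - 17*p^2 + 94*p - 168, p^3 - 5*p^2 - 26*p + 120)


(1) = d + 7/3
(2) = gcd((c - 7)*(c - 1)*(c + 7), (c - 7)*(c - 3)*(c - 1)) = c^2 - 8*c + 7
(3) = gcd((b - 3)*(b - 5/2)*(b + 3/2), (b - 2)*(b + 3/2)) = b + 3/2
(4) = gcd((l - 8)^2*(l - 7), (l - 8)*(l - 1)*(l + 4)) = l - 8
(5) = gcd((p - 7)*(p - 6)*(p - 4), (p - 6)*(p - 4)*(p + 5)) = p^2 - 10*p + 24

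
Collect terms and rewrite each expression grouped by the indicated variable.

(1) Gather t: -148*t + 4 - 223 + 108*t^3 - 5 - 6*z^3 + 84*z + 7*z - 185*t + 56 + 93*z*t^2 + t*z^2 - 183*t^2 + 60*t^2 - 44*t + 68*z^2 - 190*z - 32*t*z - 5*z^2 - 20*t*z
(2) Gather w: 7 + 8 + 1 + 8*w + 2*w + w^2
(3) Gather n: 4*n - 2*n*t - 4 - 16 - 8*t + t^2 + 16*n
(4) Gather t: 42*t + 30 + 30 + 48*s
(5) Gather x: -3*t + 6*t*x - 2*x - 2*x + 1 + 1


(1) = 108*t^3 + t^2*(93*z - 123) + t*(z^2 - 52*z - 377) - 6*z^3 + 63*z^2 - 99*z - 168
(2) = w^2 + 10*w + 16
(3) = n*(20 - 2*t) + t^2 - 8*t - 20
(4) = 48*s + 42*t + 60
(5) = -3*t + x*(6*t - 4) + 2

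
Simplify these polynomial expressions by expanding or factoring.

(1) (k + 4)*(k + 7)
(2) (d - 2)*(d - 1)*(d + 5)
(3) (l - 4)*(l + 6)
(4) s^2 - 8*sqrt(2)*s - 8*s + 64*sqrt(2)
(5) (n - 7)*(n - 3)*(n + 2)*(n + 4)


(1) = k^2 + 11*k + 28
(2) = d^3 + 2*d^2 - 13*d + 10
(3) = l^2 + 2*l - 24
(4) = (s - 8)*(s - 8*sqrt(2))
(5) = n^4 - 4*n^3 - 31*n^2 + 46*n + 168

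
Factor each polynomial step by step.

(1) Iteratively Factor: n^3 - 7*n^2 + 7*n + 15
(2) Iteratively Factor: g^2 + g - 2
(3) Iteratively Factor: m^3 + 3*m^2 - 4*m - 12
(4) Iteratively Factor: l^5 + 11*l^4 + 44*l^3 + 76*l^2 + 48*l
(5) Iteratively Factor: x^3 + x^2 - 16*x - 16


(1) = (n - 3)*(n^2 - 4*n - 5) = (n - 5)*(n - 3)*(n + 1)
(2) = (g - 1)*(g + 2)
(3) = (m + 3)*(m^2 - 4) = (m + 2)*(m + 3)*(m - 2)
(4) = (l)*(l^4 + 11*l^3 + 44*l^2 + 76*l + 48) = l*(l + 3)*(l^3 + 8*l^2 + 20*l + 16) = l*(l + 3)*(l + 4)*(l^2 + 4*l + 4) = l*(l + 2)*(l + 3)*(l + 4)*(l + 2)
(5) = (x + 1)*(x^2 - 16) = (x - 4)*(x + 1)*(x + 4)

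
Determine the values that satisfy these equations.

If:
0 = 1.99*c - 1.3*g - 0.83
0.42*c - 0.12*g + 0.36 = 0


Then:
c = -1.85
g = -3.47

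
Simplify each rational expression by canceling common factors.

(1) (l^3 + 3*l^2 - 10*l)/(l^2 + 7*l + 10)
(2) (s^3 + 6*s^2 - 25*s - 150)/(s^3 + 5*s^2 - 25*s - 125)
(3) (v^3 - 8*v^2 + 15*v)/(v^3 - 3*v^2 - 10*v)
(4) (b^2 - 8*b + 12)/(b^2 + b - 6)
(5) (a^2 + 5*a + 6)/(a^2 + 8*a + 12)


(1) = (l^2 - 2*l)/(l + 2)
(2) = (s + 6)/(s + 5)
(3) = (v - 3)/(v + 2)
(4) = (b - 6)/(b + 3)
(5) = (a + 3)/(a + 6)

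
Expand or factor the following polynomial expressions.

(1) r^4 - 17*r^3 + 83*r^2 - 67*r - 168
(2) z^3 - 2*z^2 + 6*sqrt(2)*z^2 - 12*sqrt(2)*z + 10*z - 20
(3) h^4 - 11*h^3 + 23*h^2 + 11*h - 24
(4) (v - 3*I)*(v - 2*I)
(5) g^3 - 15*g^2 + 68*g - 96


(1) = (r - 8)*(r - 7)*(r - 3)*(r + 1)
(2) = (z - 2)*(z + sqrt(2))*(z + 5*sqrt(2))
(3) = (h - 8)*(h - 3)*(h - 1)*(h + 1)
(4) = v^2 - 5*I*v - 6
(5) = (g - 8)*(g - 4)*(g - 3)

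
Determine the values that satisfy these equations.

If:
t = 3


Then:
t = 3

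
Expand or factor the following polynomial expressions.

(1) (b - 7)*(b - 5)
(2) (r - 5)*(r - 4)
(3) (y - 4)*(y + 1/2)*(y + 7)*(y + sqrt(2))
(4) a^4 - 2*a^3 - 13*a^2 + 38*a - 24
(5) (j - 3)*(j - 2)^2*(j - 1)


(1) = b^2 - 12*b + 35
(2) = r^2 - 9*r + 20
(3) = y^4 + sqrt(2)*y^3 + 7*y^3/2 - 53*y^2/2 + 7*sqrt(2)*y^2/2 - 53*sqrt(2)*y/2 - 14*y - 14*sqrt(2)
(4) = (a - 3)*(a - 2)*(a - 1)*(a + 4)
(5) = j^4 - 8*j^3 + 23*j^2 - 28*j + 12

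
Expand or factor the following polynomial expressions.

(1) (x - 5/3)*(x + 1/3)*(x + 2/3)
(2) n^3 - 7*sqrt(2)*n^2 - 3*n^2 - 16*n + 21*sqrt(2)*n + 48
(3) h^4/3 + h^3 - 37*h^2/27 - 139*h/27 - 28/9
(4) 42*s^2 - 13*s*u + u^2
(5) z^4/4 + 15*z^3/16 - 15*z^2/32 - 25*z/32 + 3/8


(1) = x^3 - 2*x^2/3 - 13*x/9 - 10/27
(2) = (n - 3)*(n - 8*sqrt(2))*(n + sqrt(2))
(3) = (h/3 + 1)*(h - 7/3)*(h + 1)*(h + 4/3)
(4) = (-7*s + u)*(-6*s + u)
(5) = (z/4 + 1/4)*(z - 3/4)*(z - 1/2)*(z + 4)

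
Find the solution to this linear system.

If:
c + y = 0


Then:
c = -y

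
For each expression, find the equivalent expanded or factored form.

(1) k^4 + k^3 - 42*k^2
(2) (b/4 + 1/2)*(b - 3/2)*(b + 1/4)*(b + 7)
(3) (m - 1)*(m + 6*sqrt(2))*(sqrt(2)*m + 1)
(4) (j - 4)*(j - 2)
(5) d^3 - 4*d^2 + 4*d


(1) = k^2*(k - 6)*(k + 7)
(2) = b^4/4 + 31*b^3/16 + 19*b^2/32 - 167*b/32 - 21/16
(3) = sqrt(2)*m^3 - sqrt(2)*m^2 + 13*m^2 - 13*m + 6*sqrt(2)*m - 6*sqrt(2)
(4) = j^2 - 6*j + 8
(5) = d*(d - 2)^2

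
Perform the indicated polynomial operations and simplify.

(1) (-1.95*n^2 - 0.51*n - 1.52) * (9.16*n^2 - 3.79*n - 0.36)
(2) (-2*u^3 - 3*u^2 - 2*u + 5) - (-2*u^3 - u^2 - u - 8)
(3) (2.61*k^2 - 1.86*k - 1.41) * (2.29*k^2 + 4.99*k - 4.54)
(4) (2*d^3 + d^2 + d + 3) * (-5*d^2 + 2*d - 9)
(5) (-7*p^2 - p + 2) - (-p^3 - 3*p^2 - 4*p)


(1) = -17.862*n^4 + 2.7189*n^3 - 11.2883*n^2 + 5.9444*n + 0.5472
(2) = -2*u^2 - u + 13
(3) = 5.9769*k^4 + 8.7645*k^3 - 24.3597*k^2 + 1.4085*k + 6.4014
(4) = -10*d^5 - d^4 - 21*d^3 - 22*d^2 - 3*d - 27
(5) = p^3 - 4*p^2 + 3*p + 2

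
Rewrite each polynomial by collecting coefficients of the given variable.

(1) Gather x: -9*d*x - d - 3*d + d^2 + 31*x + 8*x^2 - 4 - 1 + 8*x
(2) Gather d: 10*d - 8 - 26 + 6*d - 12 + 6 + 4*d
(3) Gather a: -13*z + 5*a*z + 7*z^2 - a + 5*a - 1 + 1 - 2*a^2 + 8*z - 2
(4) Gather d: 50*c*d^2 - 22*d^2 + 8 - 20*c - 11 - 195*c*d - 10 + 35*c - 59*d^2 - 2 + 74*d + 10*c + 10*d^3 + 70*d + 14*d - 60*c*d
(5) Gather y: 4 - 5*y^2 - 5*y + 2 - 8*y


(1) = d^2 - 4*d + 8*x^2 + x*(39 - 9*d) - 5
(2) = 20*d - 40
(3) = -2*a^2 + a*(5*z + 4) + 7*z^2 - 5*z - 2
(4) = 25*c + 10*d^3 + d^2*(50*c - 81) + d*(158 - 255*c) - 15
(5) = -5*y^2 - 13*y + 6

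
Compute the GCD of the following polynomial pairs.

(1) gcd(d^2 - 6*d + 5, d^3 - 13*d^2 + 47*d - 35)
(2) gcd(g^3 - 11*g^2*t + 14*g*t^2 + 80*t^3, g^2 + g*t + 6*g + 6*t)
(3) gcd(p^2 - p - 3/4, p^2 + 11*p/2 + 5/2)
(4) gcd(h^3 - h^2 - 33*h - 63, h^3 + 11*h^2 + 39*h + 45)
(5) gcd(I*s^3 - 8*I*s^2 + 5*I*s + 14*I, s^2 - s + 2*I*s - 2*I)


(1) = gcd((d - 5)*(d - 1), (d - 7)*(d - 5)*(d - 1)) = d^2 - 6*d + 5
(2) = 1
(3) = p + 1/2
(4) = gcd((h - 7)*(h + 3)^2, (h + 3)^2*(h + 5)) = h^2 + 6*h + 9
(5) = 1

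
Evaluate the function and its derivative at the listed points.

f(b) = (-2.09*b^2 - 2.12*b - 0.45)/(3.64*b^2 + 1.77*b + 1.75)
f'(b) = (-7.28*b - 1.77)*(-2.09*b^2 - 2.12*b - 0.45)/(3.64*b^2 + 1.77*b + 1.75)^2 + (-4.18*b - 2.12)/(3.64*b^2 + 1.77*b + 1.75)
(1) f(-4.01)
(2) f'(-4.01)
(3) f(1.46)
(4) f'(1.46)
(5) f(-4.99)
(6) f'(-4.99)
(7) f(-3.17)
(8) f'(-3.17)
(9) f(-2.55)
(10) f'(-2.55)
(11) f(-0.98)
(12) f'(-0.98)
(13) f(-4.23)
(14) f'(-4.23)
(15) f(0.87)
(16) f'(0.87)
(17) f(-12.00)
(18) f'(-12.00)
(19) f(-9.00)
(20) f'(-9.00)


(1) = -0.48
(2) = 0.03
(3) = -0.66
(4) = -0.00
(5) = -0.50
(6) = 0.02
(7) = -0.45
(8) = 0.05
(9) = -0.41
(10) = 0.08
(11) = -0.11
(12) = 0.40
(13) = -0.49
(14) = 0.02
(15) = -0.64
(16) = -0.09
(17) = -0.55
(18) = 0.00
(19) = -0.54
(20) = 0.00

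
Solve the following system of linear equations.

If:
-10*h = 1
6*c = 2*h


Then:
c = -1/30
h = -1/10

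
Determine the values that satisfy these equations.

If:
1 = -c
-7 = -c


Then:
No Solution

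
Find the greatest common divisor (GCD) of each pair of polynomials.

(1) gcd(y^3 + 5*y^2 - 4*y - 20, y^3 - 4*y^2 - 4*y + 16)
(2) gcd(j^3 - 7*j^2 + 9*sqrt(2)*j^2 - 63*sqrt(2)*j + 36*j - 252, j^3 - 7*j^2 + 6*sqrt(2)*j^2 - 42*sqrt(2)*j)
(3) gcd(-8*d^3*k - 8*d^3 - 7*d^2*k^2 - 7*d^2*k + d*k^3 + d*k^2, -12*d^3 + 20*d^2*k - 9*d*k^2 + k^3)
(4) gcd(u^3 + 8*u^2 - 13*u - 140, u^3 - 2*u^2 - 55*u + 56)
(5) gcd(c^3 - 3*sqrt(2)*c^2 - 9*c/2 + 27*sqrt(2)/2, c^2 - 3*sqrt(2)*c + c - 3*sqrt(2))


(1) = gcd((y - 2)*(y + 2)*(y + 5), (y - 4)*(y - 2)*(y + 2)) = y^2 - 4
(2) = j^2 + j*(-7 + 6*sqrt(2)) - 42*sqrt(2)
(3) = gcd((-8*d + k)*(d + k)*(d*k + d), (-6*d + k)*(-2*d + k)*(-d + k)) = 1
(4) = gcd((u - 4)*(u + 5)*(u + 7), (u - 8)*(u - 1)*(u + 7)) = u + 7
(5) = c - 3*sqrt(2)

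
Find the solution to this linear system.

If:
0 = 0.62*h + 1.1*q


Then:
h = -1.7741935483871*q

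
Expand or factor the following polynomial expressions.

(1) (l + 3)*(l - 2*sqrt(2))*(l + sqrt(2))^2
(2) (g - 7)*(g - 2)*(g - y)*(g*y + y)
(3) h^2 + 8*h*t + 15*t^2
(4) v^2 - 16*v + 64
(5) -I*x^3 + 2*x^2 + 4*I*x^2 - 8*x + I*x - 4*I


(1) = l^4 + 3*l^3 - 6*l^2 - 18*l - 4*sqrt(2)*l - 12*sqrt(2)
(2) = g^4*y - g^3*y^2 - 8*g^3*y + 8*g^2*y^2 + 5*g^2*y - 5*g*y^2 + 14*g*y - 14*y^2
(3) = (h + 3*t)*(h + 5*t)
(4) = (v - 8)^2
(5) = (x - 4)*(x + I)*(-I*x + 1)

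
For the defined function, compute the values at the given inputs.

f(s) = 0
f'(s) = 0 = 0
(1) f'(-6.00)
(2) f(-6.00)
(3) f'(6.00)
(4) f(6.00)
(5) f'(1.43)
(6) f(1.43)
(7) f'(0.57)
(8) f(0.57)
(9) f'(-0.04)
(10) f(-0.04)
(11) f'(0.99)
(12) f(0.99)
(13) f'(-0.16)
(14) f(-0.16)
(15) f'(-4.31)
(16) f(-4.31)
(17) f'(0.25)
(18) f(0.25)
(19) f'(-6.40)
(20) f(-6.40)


(1) = 0.00
(2) = 0.00
(3) = 0.00
(4) = 0.00
(5) = 0.00
(6) = 0.00
(7) = 0.00
(8) = 0.00
(9) = 0.00
(10) = 0.00
(11) = 0.00
(12) = 0.00
(13) = 0.00
(14) = 0.00
(15) = 0.00
(16) = 0.00
(17) = 0.00
(18) = 0.00
(19) = 0.00
(20) = 0.00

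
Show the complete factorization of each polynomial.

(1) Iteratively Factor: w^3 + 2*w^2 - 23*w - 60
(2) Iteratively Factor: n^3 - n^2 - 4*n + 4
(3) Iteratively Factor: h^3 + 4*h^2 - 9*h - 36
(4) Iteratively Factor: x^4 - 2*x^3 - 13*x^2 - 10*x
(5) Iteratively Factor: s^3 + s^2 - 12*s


(1) = (w - 5)*(w^2 + 7*w + 12) = (w - 5)*(w + 4)*(w + 3)
(2) = (n - 1)*(n^2 - 4) = (n - 1)*(n + 2)*(n - 2)
(3) = (h + 3)*(h^2 + h - 12) = (h + 3)*(h + 4)*(h - 3)
(4) = (x + 2)*(x^3 - 4*x^2 - 5*x) = x*(x + 2)*(x^2 - 4*x - 5) = x*(x + 1)*(x + 2)*(x - 5)
(5) = (s - 3)*(s^2 + 4*s) = s*(s - 3)*(s + 4)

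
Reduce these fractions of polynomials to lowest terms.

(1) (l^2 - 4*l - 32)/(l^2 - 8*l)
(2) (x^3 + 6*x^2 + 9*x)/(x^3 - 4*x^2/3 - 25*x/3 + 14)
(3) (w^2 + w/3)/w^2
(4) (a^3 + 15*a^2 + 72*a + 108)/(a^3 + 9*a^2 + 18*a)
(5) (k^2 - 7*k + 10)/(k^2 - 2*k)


(1) = (l + 4)/l
(2) = (3*x^2 + 9*x)/(3*x^2 - 13*x + 14)
(3) = (3*w + 1)/(3*w)
(4) = (a + 6)/a
(5) = (k - 5)/k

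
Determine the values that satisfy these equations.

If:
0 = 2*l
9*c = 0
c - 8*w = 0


Then:
c = 0
l = 0
w = 0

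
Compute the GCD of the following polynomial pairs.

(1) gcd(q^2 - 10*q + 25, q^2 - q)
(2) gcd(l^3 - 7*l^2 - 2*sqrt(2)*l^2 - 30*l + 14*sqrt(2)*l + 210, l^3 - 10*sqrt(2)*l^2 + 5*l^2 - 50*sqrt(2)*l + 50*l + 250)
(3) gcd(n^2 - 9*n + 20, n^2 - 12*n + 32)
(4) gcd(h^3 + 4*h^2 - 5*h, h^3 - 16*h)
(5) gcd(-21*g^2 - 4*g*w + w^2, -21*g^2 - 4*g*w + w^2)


(1) = gcd((q - 5)^2, q*(q - 1)) = 1
(2) = gcd((l - 7)*(l - 5*sqrt(2))*(l + 3*sqrt(2)), (l + 5)*(l - 5*sqrt(2))^2) = l - 5*sqrt(2)
(3) = n - 4
(4) = h
(5) = gcd((-7*g + w)*(3*g + w), (-7*g + w)*(3*g + w)) = -21*g^2 - 4*g*w + w^2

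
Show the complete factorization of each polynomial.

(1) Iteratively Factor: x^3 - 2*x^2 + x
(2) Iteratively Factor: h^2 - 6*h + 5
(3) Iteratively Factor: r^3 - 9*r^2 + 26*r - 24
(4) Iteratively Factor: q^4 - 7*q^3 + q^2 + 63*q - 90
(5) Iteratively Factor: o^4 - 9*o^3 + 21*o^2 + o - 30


(1) = (x - 1)*(x^2 - x) = x*(x - 1)*(x - 1)
(2) = (h - 1)*(h - 5)
(3) = (r - 3)*(r^2 - 6*r + 8) = (r - 3)*(r - 2)*(r - 4)
(4) = (q + 3)*(q^3 - 10*q^2 + 31*q - 30) = (q - 2)*(q + 3)*(q^2 - 8*q + 15) = (q - 5)*(q - 2)*(q + 3)*(q - 3)
(5) = (o + 1)*(o^3 - 10*o^2 + 31*o - 30) = (o - 5)*(o + 1)*(o^2 - 5*o + 6) = (o - 5)*(o - 2)*(o + 1)*(o - 3)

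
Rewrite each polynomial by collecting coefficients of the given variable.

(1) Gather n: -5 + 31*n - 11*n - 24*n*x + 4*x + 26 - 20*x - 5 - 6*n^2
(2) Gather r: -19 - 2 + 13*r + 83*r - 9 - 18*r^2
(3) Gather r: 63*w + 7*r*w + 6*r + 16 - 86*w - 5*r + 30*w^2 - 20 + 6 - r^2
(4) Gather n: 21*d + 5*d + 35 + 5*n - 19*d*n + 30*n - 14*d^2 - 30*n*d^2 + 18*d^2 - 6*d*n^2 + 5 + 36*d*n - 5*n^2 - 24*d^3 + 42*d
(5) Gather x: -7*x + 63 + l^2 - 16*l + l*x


(1) = -6*n^2 + n*(20 - 24*x) - 16*x + 16
(2) = -18*r^2 + 96*r - 30
(3) = -r^2 + r*(7*w + 1) + 30*w^2 - 23*w + 2
(4) = -24*d^3 + 4*d^2 + 68*d + n^2*(-6*d - 5) + n*(-30*d^2 + 17*d + 35) + 40
(5) = l^2 - 16*l + x*(l - 7) + 63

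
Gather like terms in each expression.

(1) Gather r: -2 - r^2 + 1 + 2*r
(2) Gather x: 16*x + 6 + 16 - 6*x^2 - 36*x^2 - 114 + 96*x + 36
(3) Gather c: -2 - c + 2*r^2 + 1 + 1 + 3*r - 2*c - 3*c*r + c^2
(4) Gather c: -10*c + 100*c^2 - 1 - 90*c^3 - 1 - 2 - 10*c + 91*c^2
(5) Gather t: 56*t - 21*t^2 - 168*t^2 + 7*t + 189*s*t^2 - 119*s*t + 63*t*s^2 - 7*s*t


(1) = -r^2 + 2*r - 1
(2) = -42*x^2 + 112*x - 56
(3) = c^2 + c*(-3*r - 3) + 2*r^2 + 3*r
(4) = -90*c^3 + 191*c^2 - 20*c - 4
(5) = t^2*(189*s - 189) + t*(63*s^2 - 126*s + 63)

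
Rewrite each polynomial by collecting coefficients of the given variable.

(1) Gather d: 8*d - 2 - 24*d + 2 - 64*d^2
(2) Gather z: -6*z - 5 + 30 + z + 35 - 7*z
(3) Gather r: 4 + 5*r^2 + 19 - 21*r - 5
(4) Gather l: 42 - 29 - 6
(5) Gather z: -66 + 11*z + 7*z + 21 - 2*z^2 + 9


(1) = -64*d^2 - 16*d
(2) = 60 - 12*z
(3) = 5*r^2 - 21*r + 18
(4) = 7
(5) = -2*z^2 + 18*z - 36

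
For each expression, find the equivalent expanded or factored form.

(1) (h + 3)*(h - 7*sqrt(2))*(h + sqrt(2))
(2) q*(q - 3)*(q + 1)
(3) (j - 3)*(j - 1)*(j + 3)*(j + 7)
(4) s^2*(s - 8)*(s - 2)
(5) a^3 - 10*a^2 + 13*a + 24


(1) = h^3 - 6*sqrt(2)*h^2 + 3*h^2 - 18*sqrt(2)*h - 14*h - 42
(2) = q^3 - 2*q^2 - 3*q
(3) = j^4 + 6*j^3 - 16*j^2 - 54*j + 63
(4) = s^4 - 10*s^3 + 16*s^2
(5) = (a - 8)*(a - 3)*(a + 1)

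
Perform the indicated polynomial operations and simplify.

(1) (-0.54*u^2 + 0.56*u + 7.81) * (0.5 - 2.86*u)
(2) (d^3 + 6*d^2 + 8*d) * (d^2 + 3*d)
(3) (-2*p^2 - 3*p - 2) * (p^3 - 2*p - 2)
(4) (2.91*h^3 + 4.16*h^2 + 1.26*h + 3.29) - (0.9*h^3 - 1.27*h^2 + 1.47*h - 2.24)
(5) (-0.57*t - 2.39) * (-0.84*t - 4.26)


(1) = 1.5444*u^3 - 1.8716*u^2 - 22.0566*u + 3.905
(2) = d^5 + 9*d^4 + 26*d^3 + 24*d^2
(3) = -2*p^5 - 3*p^4 + 2*p^3 + 10*p^2 + 10*p + 4
(4) = 2.01*h^3 + 5.43*h^2 - 0.21*h + 5.53
(5) = 0.4788*t^2 + 4.4358*t + 10.1814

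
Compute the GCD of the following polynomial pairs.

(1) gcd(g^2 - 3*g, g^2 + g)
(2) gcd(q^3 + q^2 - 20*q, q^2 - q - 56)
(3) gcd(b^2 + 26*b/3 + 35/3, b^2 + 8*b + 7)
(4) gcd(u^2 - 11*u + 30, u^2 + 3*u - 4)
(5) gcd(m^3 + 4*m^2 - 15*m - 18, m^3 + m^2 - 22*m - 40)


(1) = gcd(g*(g - 3), g*(g + 1)) = g
(2) = 1
(3) = gcd((b + 5/3)*(b + 7), (b + 1)*(b + 7)) = b + 7
(4) = 1
(5) = 1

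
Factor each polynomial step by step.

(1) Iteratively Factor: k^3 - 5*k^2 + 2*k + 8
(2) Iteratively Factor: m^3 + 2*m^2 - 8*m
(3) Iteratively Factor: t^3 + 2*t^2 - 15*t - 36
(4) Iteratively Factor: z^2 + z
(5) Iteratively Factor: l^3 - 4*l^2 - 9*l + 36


(1) = (k - 2)*(k^2 - 3*k - 4) = (k - 2)*(k + 1)*(k - 4)
(2) = (m + 4)*(m^2 - 2*m) = (m - 2)*(m + 4)*(m)
(3) = (t + 3)*(t^2 - t - 12) = (t - 4)*(t + 3)*(t + 3)
(4) = (z + 1)*(z)
(5) = (l - 4)*(l^2 - 9) = (l - 4)*(l - 3)*(l + 3)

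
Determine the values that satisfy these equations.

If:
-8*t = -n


Then:
n = 8*t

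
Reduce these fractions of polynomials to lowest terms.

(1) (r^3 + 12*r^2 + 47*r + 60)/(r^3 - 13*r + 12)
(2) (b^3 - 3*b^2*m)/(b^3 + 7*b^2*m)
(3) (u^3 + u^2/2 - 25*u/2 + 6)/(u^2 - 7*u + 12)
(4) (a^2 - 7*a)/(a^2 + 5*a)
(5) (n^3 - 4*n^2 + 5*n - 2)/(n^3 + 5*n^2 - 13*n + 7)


(1) = (r^2 + 8*r + 15)/(r^2 - 4*r + 3)
(2) = (b - 3*m)/(b + 7*m)
(3) = (2*u^2 + 7*u - 4)/(2*u - 8)
(4) = (a - 7)/(a + 5)
(5) = (n - 2)/(n + 7)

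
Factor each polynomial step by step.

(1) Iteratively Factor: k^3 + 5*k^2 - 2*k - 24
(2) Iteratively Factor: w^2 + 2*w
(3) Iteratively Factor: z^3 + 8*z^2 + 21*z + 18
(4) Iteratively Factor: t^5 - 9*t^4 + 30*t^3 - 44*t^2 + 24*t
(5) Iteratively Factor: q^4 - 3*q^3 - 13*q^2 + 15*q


(1) = (k + 4)*(k^2 + k - 6) = (k - 2)*(k + 4)*(k + 3)
(2) = (w + 2)*(w)
(3) = (z + 2)*(z^2 + 6*z + 9) = (z + 2)*(z + 3)*(z + 3)
(4) = (t)*(t^4 - 9*t^3 + 30*t^2 - 44*t + 24) = t*(t - 2)*(t^3 - 7*t^2 + 16*t - 12) = t*(t - 2)^2*(t^2 - 5*t + 6) = t*(t - 2)^3*(t - 3)
(5) = (q - 5)*(q^3 + 2*q^2 - 3*q) = (q - 5)*(q - 1)*(q^2 + 3*q) = (q - 5)*(q - 1)*(q + 3)*(q)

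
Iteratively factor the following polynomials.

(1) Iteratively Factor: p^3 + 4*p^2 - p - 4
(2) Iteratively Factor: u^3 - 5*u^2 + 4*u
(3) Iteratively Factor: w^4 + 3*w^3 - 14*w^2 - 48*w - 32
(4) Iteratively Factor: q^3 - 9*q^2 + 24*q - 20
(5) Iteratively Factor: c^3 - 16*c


(1) = (p + 4)*(p^2 - 1) = (p + 1)*(p + 4)*(p - 1)
(2) = (u)*(u^2 - 5*u + 4) = u*(u - 1)*(u - 4)
(3) = (w + 2)*(w^3 + w^2 - 16*w - 16) = (w - 4)*(w + 2)*(w^2 + 5*w + 4) = (w - 4)*(w + 2)*(w + 4)*(w + 1)
(4) = (q - 5)*(q^2 - 4*q + 4) = (q - 5)*(q - 2)*(q - 2)
(5) = (c - 4)*(c^2 + 4*c) = (c - 4)*(c + 4)*(c)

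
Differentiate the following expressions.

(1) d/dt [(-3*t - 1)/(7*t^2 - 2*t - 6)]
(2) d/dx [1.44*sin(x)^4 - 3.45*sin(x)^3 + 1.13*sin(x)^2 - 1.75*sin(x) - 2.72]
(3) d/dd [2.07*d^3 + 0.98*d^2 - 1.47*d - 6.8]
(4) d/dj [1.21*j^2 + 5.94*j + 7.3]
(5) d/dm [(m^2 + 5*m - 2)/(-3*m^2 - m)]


(1) = (21*t^2 + 14*t + 16)/(49*t^4 - 28*t^3 - 80*t^2 + 24*t + 36)
(2) = (5.76*sin(x)^3 - 10.35*sin(x)^2 + 2.26*sin(x) - 1.75)*cos(x)
(3) = 6.21*d^2 + 1.96*d - 1.47
(4) = 2.42*j + 5.94
(5) = 2*(7*m^2 - 6*m - 1)/(m^2*(9*m^2 + 6*m + 1))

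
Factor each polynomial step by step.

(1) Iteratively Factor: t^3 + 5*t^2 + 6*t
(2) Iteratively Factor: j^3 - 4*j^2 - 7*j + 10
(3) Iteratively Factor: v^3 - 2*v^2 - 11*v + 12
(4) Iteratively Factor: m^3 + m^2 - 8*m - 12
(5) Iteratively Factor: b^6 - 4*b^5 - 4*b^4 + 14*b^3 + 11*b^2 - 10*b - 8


(1) = (t + 2)*(t^2 + 3*t) = t*(t + 2)*(t + 3)
(2) = (j - 5)*(j^2 + j - 2) = (j - 5)*(j - 1)*(j + 2)
(3) = (v + 3)*(v^2 - 5*v + 4) = (v - 1)*(v + 3)*(v - 4)
(4) = (m - 3)*(m^2 + 4*m + 4) = (m - 3)*(m + 2)*(m + 2)
(5) = (b - 2)*(b^5 - 2*b^4 - 8*b^3 - 2*b^2 + 7*b + 4) = (b - 2)*(b + 1)*(b^4 - 3*b^3 - 5*b^2 + 3*b + 4) = (b - 2)*(b + 1)^2*(b^3 - 4*b^2 - b + 4) = (b - 4)*(b - 2)*(b + 1)^2*(b^2 - 1) = (b - 4)*(b - 2)*(b + 1)^3*(b - 1)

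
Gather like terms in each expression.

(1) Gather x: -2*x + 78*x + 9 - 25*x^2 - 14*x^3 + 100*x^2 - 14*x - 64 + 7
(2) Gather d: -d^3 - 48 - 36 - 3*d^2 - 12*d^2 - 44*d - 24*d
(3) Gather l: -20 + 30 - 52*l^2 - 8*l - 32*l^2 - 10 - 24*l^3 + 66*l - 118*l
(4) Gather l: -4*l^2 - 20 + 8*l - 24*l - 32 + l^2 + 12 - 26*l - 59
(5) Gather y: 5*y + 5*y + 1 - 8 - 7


(1) = -14*x^3 + 75*x^2 + 62*x - 48
(2) = -d^3 - 15*d^2 - 68*d - 84
(3) = -24*l^3 - 84*l^2 - 60*l
(4) = -3*l^2 - 42*l - 99
(5) = 10*y - 14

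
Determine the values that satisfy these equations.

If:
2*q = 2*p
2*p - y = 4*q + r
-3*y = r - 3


Then:
p = y - 3/2
q = y - 3/2
r = 3 - 3*y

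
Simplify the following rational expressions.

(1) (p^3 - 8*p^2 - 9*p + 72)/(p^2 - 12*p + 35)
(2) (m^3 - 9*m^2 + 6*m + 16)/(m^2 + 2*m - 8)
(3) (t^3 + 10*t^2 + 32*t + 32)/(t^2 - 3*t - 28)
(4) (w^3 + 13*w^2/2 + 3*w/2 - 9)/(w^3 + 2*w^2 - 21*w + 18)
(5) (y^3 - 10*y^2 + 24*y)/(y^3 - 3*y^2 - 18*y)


(1) = (p^3 - 8*p^2 - 9*p + 72)/(p^2 - 12*p + 35)
(2) = (m^2 - 7*m - 8)/(m + 4)
(3) = (t^2 + 6*t + 8)/(t - 7)
(4) = (2*w + 3)/(2*w - 6)
(5) = (y - 4)/(y + 3)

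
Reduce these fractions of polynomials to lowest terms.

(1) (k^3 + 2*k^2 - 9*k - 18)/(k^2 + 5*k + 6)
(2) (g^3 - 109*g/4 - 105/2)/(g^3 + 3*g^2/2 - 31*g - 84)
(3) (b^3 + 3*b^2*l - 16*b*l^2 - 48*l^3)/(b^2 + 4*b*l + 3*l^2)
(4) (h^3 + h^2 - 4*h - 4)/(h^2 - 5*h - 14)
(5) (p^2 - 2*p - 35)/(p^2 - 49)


(1) = k - 3
(2) = (2*g + 5)/(2*g + 8)
(3) = (b^2 - 16*l^2)/(b + l)
(4) = (h^2 - h - 2)/(h - 7)
(5) = (p + 5)/(p + 7)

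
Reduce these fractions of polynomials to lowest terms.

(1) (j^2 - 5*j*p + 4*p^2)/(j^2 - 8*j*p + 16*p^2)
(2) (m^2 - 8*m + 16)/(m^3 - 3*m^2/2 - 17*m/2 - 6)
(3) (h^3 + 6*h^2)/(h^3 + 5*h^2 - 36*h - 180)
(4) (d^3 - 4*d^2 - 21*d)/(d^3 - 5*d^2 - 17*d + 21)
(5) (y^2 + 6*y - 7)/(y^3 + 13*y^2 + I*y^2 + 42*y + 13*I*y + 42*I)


(1) = (-j + p)/(-j + 4*p)
(2) = (2*m - 8)/(2*m^2 + 5*m + 3)
(3) = h^2/(h^2 - h - 30)
(4) = d/(d - 1)
(5) = (y - 1)/(y^2 + y*(6 + I) + 6*I)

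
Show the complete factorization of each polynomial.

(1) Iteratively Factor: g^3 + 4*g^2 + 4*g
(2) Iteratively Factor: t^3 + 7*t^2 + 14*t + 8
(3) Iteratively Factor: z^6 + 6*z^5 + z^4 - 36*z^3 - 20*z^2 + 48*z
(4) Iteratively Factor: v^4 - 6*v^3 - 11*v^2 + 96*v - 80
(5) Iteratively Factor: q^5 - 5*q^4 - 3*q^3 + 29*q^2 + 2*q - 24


(1) = (g + 2)*(g^2 + 2*g) = (g + 2)^2*(g)
(2) = (t + 4)*(t^2 + 3*t + 2) = (t + 2)*(t + 4)*(t + 1)
(3) = (z)*(z^5 + 6*z^4 + z^3 - 36*z^2 - 20*z + 48) = z*(z + 4)*(z^4 + 2*z^3 - 7*z^2 - 8*z + 12) = z*(z + 2)*(z + 4)*(z^3 - 7*z + 6) = z*(z - 1)*(z + 2)*(z + 4)*(z^2 + z - 6) = z*(z - 2)*(z - 1)*(z + 2)*(z + 4)*(z + 3)
(4) = (v - 4)*(v^3 - 2*v^2 - 19*v + 20) = (v - 4)*(v - 1)*(v^2 - v - 20) = (v - 4)*(v - 1)*(v + 4)*(v - 5)
(5) = (q - 1)*(q^4 - 4*q^3 - 7*q^2 + 22*q + 24) = (q - 1)*(q + 1)*(q^3 - 5*q^2 - 2*q + 24) = (q - 1)*(q + 1)*(q + 2)*(q^2 - 7*q + 12) = (q - 4)*(q - 1)*(q + 1)*(q + 2)*(q - 3)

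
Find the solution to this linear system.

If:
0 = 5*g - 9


Then:
g = 9/5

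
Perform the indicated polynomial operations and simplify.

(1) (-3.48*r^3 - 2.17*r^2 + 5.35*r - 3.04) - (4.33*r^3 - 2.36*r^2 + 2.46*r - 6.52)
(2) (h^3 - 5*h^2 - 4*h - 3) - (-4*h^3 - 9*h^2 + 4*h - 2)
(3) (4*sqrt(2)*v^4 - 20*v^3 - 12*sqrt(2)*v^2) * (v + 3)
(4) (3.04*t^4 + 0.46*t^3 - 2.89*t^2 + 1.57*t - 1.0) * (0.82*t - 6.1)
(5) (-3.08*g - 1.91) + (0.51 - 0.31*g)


(1) = -7.81*r^3 + 0.19*r^2 + 2.89*r + 3.48
(2) = 5*h^3 + 4*h^2 - 8*h - 1
(3) = 4*sqrt(2)*v^5 - 20*v^4 + 12*sqrt(2)*v^4 - 60*v^3 - 12*sqrt(2)*v^3 - 36*sqrt(2)*v^2
(4) = 2.4928*t^5 - 18.1668*t^4 - 5.1758*t^3 + 18.9164*t^2 - 10.397*t + 6.1
(5) = -3.39*g - 1.4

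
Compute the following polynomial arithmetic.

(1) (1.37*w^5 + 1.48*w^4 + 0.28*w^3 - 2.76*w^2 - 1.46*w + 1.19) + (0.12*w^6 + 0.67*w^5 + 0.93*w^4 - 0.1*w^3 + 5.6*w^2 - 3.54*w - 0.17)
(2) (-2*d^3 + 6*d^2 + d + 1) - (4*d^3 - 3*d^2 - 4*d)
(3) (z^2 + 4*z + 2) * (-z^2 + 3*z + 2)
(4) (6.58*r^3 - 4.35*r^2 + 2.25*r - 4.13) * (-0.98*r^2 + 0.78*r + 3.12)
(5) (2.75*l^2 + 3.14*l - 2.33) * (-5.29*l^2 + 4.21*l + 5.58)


(1) = 0.12*w^6 + 2.04*w^5 + 2.41*w^4 + 0.18*w^3 + 2.84*w^2 - 5.0*w + 1.02
(2) = -6*d^3 + 9*d^2 + 5*d + 1
(3) = -z^4 - z^3 + 12*z^2 + 14*z + 4
(4) = -6.4484*r^5 + 9.3954*r^4 + 14.9316*r^3 - 7.7696*r^2 + 3.7986*r - 12.8856
(5) = -14.5475*l^4 - 5.0331*l^3 + 40.8901*l^2 + 7.7119*l - 13.0014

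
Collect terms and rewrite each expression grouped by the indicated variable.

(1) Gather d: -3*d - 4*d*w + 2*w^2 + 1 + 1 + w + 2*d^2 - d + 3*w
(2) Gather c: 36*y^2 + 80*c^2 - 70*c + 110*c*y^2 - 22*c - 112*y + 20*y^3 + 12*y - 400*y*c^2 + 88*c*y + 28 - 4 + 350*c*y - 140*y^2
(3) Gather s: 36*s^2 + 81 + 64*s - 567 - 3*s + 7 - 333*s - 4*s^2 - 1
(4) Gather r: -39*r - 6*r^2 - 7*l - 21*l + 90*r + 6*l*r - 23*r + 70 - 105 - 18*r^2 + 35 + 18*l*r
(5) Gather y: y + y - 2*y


(1) = 2*d^2 + d*(-4*w - 4) + 2*w^2 + 4*w + 2
(2) = c^2*(80 - 400*y) + c*(110*y^2 + 438*y - 92) + 20*y^3 - 104*y^2 - 100*y + 24
(3) = 32*s^2 - 272*s - 480
(4) = -28*l - 24*r^2 + r*(24*l + 28)
(5) = 0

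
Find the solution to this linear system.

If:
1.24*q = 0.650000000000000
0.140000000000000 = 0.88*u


Then:
q = 0.52
u = 0.16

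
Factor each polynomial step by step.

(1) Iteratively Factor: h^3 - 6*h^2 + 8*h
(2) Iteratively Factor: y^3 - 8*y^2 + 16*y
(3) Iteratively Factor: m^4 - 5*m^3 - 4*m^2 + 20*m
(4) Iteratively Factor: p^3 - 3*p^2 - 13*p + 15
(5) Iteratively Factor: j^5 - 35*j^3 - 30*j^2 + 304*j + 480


(1) = (h - 2)*(h^2 - 4*h) = (h - 4)*(h - 2)*(h)
(2) = (y - 4)*(y^2 - 4*y) = (y - 4)^2*(y)
(3) = (m)*(m^3 - 5*m^2 - 4*m + 20) = m*(m - 2)*(m^2 - 3*m - 10) = m*(m - 5)*(m - 2)*(m + 2)
(4) = (p + 3)*(p^2 - 6*p + 5) = (p - 5)*(p + 3)*(p - 1)
(5) = (j + 2)*(j^4 - 2*j^3 - 31*j^2 + 32*j + 240) = (j + 2)*(j + 4)*(j^3 - 6*j^2 - 7*j + 60) = (j + 2)*(j + 3)*(j + 4)*(j^2 - 9*j + 20) = (j - 5)*(j + 2)*(j + 3)*(j + 4)*(j - 4)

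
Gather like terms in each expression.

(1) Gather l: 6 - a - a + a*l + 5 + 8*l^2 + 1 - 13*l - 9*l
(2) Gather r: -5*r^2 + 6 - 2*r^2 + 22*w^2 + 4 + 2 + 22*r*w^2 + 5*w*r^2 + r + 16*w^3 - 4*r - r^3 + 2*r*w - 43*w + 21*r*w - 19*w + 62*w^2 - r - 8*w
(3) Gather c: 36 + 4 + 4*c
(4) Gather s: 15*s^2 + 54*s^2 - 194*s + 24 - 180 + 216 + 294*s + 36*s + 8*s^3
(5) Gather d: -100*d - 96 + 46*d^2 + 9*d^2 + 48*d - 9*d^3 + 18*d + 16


(1) = -2*a + 8*l^2 + l*(a - 22) + 12
(2) = -r^3 + r^2*(5*w - 7) + r*(22*w^2 + 23*w - 4) + 16*w^3 + 84*w^2 - 70*w + 12
(3) = 4*c + 40
(4) = 8*s^3 + 69*s^2 + 136*s + 60
(5) = -9*d^3 + 55*d^2 - 34*d - 80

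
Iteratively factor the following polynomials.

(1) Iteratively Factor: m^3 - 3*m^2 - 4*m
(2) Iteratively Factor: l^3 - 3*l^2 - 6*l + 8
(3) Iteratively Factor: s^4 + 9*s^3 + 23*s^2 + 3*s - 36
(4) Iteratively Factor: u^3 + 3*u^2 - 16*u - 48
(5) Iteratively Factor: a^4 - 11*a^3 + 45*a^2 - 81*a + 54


(1) = (m - 4)*(m^2 + m) = (m - 4)*(m + 1)*(m)
(2) = (l + 2)*(l^2 - 5*l + 4) = (l - 1)*(l + 2)*(l - 4)
(3) = (s + 4)*(s^3 + 5*s^2 + 3*s - 9) = (s + 3)*(s + 4)*(s^2 + 2*s - 3) = (s - 1)*(s + 3)*(s + 4)*(s + 3)
(4) = (u - 4)*(u^2 + 7*u + 12) = (u - 4)*(u + 4)*(u + 3)
(5) = (a - 3)*(a^3 - 8*a^2 + 21*a - 18) = (a - 3)^2*(a^2 - 5*a + 6) = (a - 3)^3*(a - 2)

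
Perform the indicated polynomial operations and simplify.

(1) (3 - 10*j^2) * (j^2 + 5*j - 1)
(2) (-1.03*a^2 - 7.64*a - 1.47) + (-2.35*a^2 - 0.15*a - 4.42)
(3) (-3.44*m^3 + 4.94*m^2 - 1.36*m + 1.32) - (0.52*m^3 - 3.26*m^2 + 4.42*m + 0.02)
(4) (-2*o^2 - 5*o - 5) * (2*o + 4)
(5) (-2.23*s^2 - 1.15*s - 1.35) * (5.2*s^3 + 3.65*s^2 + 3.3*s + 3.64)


(1) = -10*j^4 - 50*j^3 + 13*j^2 + 15*j - 3
(2) = -3.38*a^2 - 7.79*a - 5.89
(3) = -3.96*m^3 + 8.2*m^2 - 5.78*m + 1.3
(4) = -4*o^3 - 18*o^2 - 30*o - 20
(5) = -11.596*s^5 - 14.1195*s^4 - 18.5765*s^3 - 16.8397*s^2 - 8.641*s - 4.914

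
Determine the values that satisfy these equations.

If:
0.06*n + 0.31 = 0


Then:
n = -5.17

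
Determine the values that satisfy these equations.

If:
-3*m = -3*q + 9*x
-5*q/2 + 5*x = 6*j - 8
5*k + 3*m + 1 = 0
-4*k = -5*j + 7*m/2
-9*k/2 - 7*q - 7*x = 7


Then:
j = 959/2138
k = -1988/1069
m = 2957/1069
q = 896/1069
x = -687/1069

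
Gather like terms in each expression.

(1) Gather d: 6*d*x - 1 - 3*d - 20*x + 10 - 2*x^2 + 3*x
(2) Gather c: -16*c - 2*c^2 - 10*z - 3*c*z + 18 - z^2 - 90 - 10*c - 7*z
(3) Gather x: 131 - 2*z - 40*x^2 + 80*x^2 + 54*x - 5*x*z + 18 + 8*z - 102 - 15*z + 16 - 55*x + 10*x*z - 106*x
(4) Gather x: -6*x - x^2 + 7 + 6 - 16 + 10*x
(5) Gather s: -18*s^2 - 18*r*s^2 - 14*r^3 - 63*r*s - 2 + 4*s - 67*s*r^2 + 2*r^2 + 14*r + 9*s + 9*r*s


(1) = d*(6*x - 3) - 2*x^2 - 17*x + 9
(2) = -2*c^2 + c*(-3*z - 26) - z^2 - 17*z - 72
(3) = 40*x^2 + x*(5*z - 107) - 9*z + 63
(4) = -x^2 + 4*x - 3
(5) = -14*r^3 + 2*r^2 + 14*r + s^2*(-18*r - 18) + s*(-67*r^2 - 54*r + 13) - 2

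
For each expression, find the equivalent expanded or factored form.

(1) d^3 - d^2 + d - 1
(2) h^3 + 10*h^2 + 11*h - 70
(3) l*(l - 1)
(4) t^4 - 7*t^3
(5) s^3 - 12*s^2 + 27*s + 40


(1) = (d - 1)*(d - I)*(d + I)
(2) = (h - 2)*(h + 5)*(h + 7)
(3) = l^2 - l
(4) = t^3*(t - 7)
(5) = (s - 8)*(s - 5)*(s + 1)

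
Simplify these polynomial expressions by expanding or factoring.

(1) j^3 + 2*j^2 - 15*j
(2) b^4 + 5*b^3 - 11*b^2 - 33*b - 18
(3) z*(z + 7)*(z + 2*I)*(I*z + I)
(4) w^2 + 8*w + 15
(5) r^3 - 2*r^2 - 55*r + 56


(1) = j*(j - 3)*(j + 5)
(2) = (b - 3)*(b + 1)^2*(b + 6)
(3) = I*z^4 - 2*z^3 + 8*I*z^3 - 16*z^2 + 7*I*z^2 - 14*z
(4) = (w + 3)*(w + 5)
(5) = (r - 8)*(r - 1)*(r + 7)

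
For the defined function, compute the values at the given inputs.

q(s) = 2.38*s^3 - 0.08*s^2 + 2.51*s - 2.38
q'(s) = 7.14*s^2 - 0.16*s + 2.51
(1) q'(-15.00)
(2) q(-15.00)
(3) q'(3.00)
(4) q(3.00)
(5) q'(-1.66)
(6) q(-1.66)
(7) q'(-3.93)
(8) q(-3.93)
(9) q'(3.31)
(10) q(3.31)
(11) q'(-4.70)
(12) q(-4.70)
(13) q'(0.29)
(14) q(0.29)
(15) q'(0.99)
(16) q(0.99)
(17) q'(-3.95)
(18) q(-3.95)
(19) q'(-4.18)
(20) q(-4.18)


(1) = 1611.41
(2) = -8090.53
(3) = 66.29
(4) = 68.69
(5) = 22.45
(6) = -17.65
(7) = 113.42
(8) = -157.94
(9) = 80.21
(10) = 91.36
(11) = 160.98
(12) = -263.04
(13) = 3.06
(14) = -1.60
(15) = 9.35
(16) = 2.34
(17) = 114.54
(18) = -160.22
(19) = 127.93
(20) = -188.09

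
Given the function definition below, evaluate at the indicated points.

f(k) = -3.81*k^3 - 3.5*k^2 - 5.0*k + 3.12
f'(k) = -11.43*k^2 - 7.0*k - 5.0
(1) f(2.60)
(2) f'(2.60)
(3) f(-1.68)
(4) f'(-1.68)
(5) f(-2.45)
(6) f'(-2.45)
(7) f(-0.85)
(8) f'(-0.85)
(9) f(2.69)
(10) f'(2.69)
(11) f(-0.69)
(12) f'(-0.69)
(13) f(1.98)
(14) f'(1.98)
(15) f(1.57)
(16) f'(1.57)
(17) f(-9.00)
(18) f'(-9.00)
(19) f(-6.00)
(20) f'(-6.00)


(1) = -100.50
(2) = -100.47
(3) = 19.71
(4) = -25.50
(5) = 50.39
(6) = -56.46
(7) = 7.18
(8) = -7.31
(9) = -109.82
(10) = -106.54
(11) = 6.16
(12) = -5.61
(13) = -50.08
(14) = -63.67
(15) = -28.10
(16) = -44.16
(17) = 2542.11
(18) = -867.83
(19) = 730.08
(20) = -374.48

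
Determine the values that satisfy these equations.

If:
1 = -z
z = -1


Then:
z = -1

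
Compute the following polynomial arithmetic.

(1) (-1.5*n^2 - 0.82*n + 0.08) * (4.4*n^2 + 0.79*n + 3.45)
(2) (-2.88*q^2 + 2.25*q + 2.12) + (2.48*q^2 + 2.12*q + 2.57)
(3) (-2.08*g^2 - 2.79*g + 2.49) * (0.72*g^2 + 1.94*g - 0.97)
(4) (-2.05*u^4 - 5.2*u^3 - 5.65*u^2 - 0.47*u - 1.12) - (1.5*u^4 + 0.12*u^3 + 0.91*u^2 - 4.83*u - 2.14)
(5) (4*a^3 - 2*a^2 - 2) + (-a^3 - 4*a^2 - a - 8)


(1) = -6.6*n^4 - 4.793*n^3 - 5.4708*n^2 - 2.7658*n + 0.276
(2) = -0.4*q^2 + 4.37*q + 4.69
(3) = -1.4976*g^4 - 6.044*g^3 - 1.6022*g^2 + 7.5369*g - 2.4153
(4) = -3.55*u^4 - 5.32*u^3 - 6.56*u^2 + 4.36*u + 1.02
(5) = 3*a^3 - 6*a^2 - a - 10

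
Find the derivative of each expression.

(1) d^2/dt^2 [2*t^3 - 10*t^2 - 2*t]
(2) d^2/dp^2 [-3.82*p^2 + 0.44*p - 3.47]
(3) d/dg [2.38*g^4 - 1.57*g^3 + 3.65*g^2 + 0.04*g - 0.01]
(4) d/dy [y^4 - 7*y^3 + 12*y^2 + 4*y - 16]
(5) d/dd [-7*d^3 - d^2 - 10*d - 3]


(1) = 12*t - 20
(2) = -7.64000000000000
(3) = 9.52*g^3 - 4.71*g^2 + 7.3*g + 0.04
(4) = 4*y^3 - 21*y^2 + 24*y + 4
(5) = -21*d^2 - 2*d - 10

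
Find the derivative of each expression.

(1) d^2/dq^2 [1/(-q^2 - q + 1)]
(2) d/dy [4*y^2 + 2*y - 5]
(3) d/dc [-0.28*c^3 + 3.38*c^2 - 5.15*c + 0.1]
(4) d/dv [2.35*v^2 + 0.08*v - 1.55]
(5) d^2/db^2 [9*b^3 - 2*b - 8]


(1) = 2*(q^2 + q - (2*q + 1)^2 - 1)/(q^2 + q - 1)^3
(2) = 8*y + 2
(3) = -0.84*c^2 + 6.76*c - 5.15
(4) = 4.7*v + 0.08
(5) = 54*b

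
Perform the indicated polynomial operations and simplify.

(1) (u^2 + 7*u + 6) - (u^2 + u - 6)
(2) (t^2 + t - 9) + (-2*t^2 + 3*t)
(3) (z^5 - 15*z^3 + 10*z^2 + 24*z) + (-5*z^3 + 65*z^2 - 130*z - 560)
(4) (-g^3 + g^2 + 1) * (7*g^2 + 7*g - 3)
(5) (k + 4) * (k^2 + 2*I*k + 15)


(1) = 6*u + 12
(2) = -t^2 + 4*t - 9
(3) = z^5 - 20*z^3 + 75*z^2 - 106*z - 560
(4) = -7*g^5 + 10*g^3 + 4*g^2 + 7*g - 3
(5) = k^3 + 4*k^2 + 2*I*k^2 + 15*k + 8*I*k + 60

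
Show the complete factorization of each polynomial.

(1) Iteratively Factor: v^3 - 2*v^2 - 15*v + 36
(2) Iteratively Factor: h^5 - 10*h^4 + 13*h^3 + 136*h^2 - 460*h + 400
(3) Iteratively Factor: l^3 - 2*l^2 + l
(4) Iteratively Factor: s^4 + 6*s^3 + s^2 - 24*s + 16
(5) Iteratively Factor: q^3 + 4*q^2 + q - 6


(1) = (v - 3)*(v^2 + v - 12) = (v - 3)*(v + 4)*(v - 3)
(2) = (h - 2)*(h^4 - 8*h^3 - 3*h^2 + 130*h - 200) = (h - 2)^2*(h^3 - 6*h^2 - 15*h + 100) = (h - 2)^2*(h + 4)*(h^2 - 10*h + 25) = (h - 5)*(h - 2)^2*(h + 4)*(h - 5)
(3) = (l - 1)*(l^2 - l) = l*(l - 1)*(l - 1)
(4) = (s + 4)*(s^3 + 2*s^2 - 7*s + 4) = (s + 4)^2*(s^2 - 2*s + 1) = (s - 1)*(s + 4)^2*(s - 1)
(5) = (q - 1)*(q^2 + 5*q + 6) = (q - 1)*(q + 3)*(q + 2)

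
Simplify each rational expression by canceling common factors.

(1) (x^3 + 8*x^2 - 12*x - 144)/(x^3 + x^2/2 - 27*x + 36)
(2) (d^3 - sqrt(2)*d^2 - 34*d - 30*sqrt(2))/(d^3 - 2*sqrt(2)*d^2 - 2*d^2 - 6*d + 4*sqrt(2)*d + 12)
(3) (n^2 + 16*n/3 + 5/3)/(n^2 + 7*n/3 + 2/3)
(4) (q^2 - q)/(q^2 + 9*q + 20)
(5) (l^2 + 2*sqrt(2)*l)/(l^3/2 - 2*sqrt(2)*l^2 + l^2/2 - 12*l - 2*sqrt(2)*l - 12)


(1) = (2*x + 12)/(2*x - 3)
(2) = (d^2 - 2*sqrt(2)*d - 30)/(d^2 + d*(-3*sqrt(2) - 2) + 6*sqrt(2))
(3) = (n + 5)/(n + 2)
(4) = (q^2 - q)/(q^2 + 9*q + 20)
(5) = 2*l/(l^2 + l*(1 - 6*sqrt(2)) - 6*sqrt(2))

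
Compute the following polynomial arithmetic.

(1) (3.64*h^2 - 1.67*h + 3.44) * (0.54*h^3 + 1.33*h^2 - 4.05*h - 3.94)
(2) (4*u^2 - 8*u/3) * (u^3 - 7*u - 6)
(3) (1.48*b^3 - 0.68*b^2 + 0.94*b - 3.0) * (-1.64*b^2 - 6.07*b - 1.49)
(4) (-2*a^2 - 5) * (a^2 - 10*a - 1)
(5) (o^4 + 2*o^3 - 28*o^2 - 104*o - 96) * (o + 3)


(1) = 1.9656*h^5 + 3.9394*h^4 - 15.1055*h^3 - 3.0029*h^2 - 7.3522*h - 13.5536
(2) = 4*u^5 - 8*u^4/3 - 28*u^3 - 16*u^2/3 + 16*u
(3) = -2.4272*b^5 - 7.8684*b^4 + 0.3808*b^3 + 0.2274*b^2 + 16.8094*b + 4.47
(4) = -2*a^4 + 20*a^3 - 3*a^2 + 50*a + 5
(5) = o^5 + 5*o^4 - 22*o^3 - 188*o^2 - 408*o - 288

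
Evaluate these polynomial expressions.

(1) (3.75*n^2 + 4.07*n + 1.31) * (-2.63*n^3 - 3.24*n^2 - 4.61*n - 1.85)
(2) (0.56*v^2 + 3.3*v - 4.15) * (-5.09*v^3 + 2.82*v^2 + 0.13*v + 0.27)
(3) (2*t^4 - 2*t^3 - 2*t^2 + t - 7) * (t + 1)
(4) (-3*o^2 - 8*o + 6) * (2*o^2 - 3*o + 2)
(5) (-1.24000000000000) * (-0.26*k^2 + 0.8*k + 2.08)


(1) = -9.8625*n^5 - 22.8541*n^4 - 33.9196*n^3 - 29.9446*n^2 - 13.5686*n - 2.4235
(2) = -2.8504*v^5 - 15.2178*v^4 + 30.5023*v^3 - 11.1228*v^2 + 0.3515*v - 1.1205
(3) = 2*t^5 - 4*t^3 - t^2 - 6*t - 7
(4) = -6*o^4 - 7*o^3 + 30*o^2 - 34*o + 12
(5) = 0.3224*k^2 - 0.992*k - 2.5792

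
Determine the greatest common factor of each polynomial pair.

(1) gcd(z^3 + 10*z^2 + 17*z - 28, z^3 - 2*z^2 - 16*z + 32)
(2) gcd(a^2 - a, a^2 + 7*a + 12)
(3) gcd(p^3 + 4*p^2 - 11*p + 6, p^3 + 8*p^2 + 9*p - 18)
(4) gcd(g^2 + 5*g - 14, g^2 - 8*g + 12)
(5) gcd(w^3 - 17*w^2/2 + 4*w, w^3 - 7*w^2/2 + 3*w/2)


(1) = z + 4
(2) = gcd(a*(a - 1), (a + 3)*(a + 4)) = 1
(3) = gcd((p - 1)^2*(p + 6), (p - 1)*(p + 3)*(p + 6)) = p^2 + 5*p - 6
(4) = g - 2
(5) = gcd(w*(w - 8)*(w - 1/2), w*(w - 3)*(w - 1/2)) = w^2 - w/2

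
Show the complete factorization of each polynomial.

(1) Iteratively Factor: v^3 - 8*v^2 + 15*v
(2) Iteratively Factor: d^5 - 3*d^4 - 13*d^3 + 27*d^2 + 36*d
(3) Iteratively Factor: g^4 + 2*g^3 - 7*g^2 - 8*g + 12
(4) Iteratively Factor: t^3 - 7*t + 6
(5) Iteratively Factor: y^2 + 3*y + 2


(1) = (v)*(v^2 - 8*v + 15) = v*(v - 3)*(v - 5)
(2) = (d - 4)*(d^4 + d^3 - 9*d^2 - 9*d) = d*(d - 4)*(d^3 + d^2 - 9*d - 9) = d*(d - 4)*(d + 1)*(d^2 - 9) = d*(d - 4)*(d + 1)*(d + 3)*(d - 3)
(3) = (g - 1)*(g^3 + 3*g^2 - 4*g - 12) = (g - 1)*(g + 2)*(g^2 + g - 6) = (g - 2)*(g - 1)*(g + 2)*(g + 3)
(4) = (t - 1)*(t^2 + t - 6) = (t - 1)*(t + 3)*(t - 2)
(5) = (y + 1)*(y + 2)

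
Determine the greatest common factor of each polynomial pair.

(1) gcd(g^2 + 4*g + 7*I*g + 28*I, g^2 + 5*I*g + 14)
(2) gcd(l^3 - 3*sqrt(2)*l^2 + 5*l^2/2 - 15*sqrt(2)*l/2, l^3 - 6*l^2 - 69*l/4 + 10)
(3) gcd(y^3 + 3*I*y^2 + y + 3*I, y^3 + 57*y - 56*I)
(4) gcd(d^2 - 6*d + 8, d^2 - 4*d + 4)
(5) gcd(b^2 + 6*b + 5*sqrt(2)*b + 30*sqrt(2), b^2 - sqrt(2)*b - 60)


(1) = gcd((g + 4)*(g + 7*I), (g - 2*I)*(g + 7*I)) = g + 7*I
(2) = l + 5/2
(3) = gcd((y - I)*(y + I)*(y + 3*I), (y - 7*I)*(y - I)*(y + 8*I)) = y - I
(4) = d - 2
(5) = gcd((b + 6)*(b + 5*sqrt(2)), (b - 6*sqrt(2))*(b + 5*sqrt(2))) = b + 5*sqrt(2)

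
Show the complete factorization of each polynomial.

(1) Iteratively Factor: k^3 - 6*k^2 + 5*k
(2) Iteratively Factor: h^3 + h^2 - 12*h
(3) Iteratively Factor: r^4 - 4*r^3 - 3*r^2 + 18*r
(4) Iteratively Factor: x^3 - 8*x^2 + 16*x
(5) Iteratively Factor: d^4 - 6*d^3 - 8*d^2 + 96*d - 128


(1) = (k - 1)*(k^2 - 5*k) = (k - 5)*(k - 1)*(k)
(2) = (h)*(h^2 + h - 12) = h*(h - 3)*(h + 4)
(3) = (r)*(r^3 - 4*r^2 - 3*r + 18) = r*(r - 3)*(r^2 - r - 6) = r*(r - 3)^2*(r + 2)
(4) = (x - 4)*(x^2 - 4*x) = (x - 4)^2*(x)
(5) = (d + 4)*(d^3 - 10*d^2 + 32*d - 32) = (d - 2)*(d + 4)*(d^2 - 8*d + 16) = (d - 4)*(d - 2)*(d + 4)*(d - 4)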